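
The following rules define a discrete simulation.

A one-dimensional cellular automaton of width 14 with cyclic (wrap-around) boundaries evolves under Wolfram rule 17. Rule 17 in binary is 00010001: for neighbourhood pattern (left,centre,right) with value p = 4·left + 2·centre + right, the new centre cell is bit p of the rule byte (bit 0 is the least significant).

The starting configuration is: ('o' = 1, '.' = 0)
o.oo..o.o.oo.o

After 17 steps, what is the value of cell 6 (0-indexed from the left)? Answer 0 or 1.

[0] o.oo..o.o.oo.o
[1] ....o.........
[2] ooo..ooooooooo
[3] ...o..........
[4] oo..oooooooooo
[5] ..o...........
[6] o..ooooooooooo
[7] .o............
[8] ..oooooooooooo
[9] o.............
[10] .oooooooooooo.
[11] .............o
[12] oooooooooooo..
[13] ............o.
[14] ooooooooooo..o
[15] ...........o..
[16] oooooooooo..oo
[17] ..........o...

0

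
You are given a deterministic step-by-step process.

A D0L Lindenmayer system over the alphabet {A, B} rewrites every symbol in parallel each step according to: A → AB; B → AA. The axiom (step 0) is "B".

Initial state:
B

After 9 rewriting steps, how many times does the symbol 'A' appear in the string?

342

0) B
1) AA
2) ABAB
3) ABAAABAA
4) ABAAABABABAAABAB
5) ABAAABABABAAABAAABAAABABABAAABAA
6) ABAAABABABAAABAAABAAABABABAAABABABAAABABABAAABAAABAAABABABAAABAB
7) ABAAABABABAAABAAABAAABABABAAABABABAAABABABAAABAAABAAABABAB…ABABAAABAAABAAABABABAAABABABAAABABABAAABAAABAAABABABAAABAA  (len 128)
8) ABAAABABABAAABAAABAAABABABAAABABABAAABABABAAABAAABAAABABAB…ABABAAABAAABAAABABABAAABABABAAABABABAAABAAABAAABABABAAABAB  (len 256)
9) ABAAABABABAAABAAABAAABABABAAABABABAAABABABAAABAAABAAABABAB…ABABAAABAAABAAABABABAAABABABAAABABABAAABAAABAAABABABAAABAA  (len 512)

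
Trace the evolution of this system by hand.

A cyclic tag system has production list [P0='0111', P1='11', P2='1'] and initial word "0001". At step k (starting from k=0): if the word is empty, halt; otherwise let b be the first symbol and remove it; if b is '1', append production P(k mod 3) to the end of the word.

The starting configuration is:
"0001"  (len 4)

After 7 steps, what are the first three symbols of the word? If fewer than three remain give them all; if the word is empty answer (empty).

110

gen 0: "0001"  (len 4)
gen 1: "001"  (len 3)
gen 2: "01"  (len 2)
gen 3: "1"  (len 1)
gen 4: "0111"  (len 4)
gen 5: "111"  (len 3)
gen 6: "111"  (len 3)
gen 7: "110111"  (len 6)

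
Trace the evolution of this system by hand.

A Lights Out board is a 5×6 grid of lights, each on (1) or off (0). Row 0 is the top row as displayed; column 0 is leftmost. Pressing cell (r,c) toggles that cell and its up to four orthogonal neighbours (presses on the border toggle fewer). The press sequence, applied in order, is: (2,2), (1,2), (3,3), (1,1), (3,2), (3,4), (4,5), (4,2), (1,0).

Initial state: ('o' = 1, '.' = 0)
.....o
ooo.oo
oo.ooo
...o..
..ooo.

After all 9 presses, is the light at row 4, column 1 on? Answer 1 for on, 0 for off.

1

k=0  .....o
ooo.oo
oo.ooo
...o..
..ooo.
k=1  .....o
oo..oo
o.o.oo
..oo..
..ooo.
k=2  ..o..o
o.oooo
o...oo
..oo..
..ooo.
k=3  ..o..o
o.oooo
o..ooo
....o.
..o.o.
k=4  .oo..o
.o.ooo
oo.ooo
....o.
..o.o.
k=5  .oo..o
.o.ooo
oooooo
.oooo.
....o.
k=6  .oo..o
.o.ooo
oooo.o
.oo..o
......
k=7  .oo..o
.o.ooo
oooo.o
.oo...
....oo
k=8  .oo..o
.o.ooo
oooo.o
.o....
.ooooo
k=9  ooo..o
o..ooo
.ooo.o
.o....
.ooooo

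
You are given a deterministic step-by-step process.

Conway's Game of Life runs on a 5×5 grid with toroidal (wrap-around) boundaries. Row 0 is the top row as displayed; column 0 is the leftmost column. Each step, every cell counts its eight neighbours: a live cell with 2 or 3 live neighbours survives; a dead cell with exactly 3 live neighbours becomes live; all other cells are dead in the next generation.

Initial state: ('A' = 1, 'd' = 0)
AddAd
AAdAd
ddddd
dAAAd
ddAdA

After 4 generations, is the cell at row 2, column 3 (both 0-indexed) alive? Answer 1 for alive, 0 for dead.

gen 0: AddAd
AAdAd
ddddd
dAAAd
ddAdA
gen 1: AddAd
AAAdd
AddAA
dAAAd
AdddA
gen 2: ddAAd
ddAdd
ddddd
dAAdd
Adddd
gen 3: dAAAd
ddAAd
dAAdd
dAddd
dddAd
gen 4: dAddA
ddddd
dAdAd
dAddd
dAdAd

1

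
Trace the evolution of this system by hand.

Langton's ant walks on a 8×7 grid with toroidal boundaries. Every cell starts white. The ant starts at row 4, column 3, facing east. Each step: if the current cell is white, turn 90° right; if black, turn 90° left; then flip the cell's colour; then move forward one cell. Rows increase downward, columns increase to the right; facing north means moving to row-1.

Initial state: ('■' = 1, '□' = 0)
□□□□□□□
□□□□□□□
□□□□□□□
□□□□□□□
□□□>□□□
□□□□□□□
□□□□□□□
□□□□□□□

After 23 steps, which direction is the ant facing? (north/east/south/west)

south

0) □□□□□□□
□□□□□□□
□□□□□□□
□□□□□□□
□□□>□□□
□□□□□□□
□□□□□□□
□□□□□□□
1) □□□□□□□
□□□□□□□
□□□□□□□
□□□□□□□
□□□■□□□
□□□v□□□
□□□□□□□
□□□□□□□
2) □□□□□□□
□□□□□□□
□□□□□□□
□□□□□□□
□□□■□□□
□□<■□□□
□□□□□□□
□□□□□□□
3) □□□□□□□
□□□□□□□
□□□□□□□
□□□□□□□
□□^■□□□
□□■■□□□
□□□□□□□
□□□□□□□
4) □□□□□□□
□□□□□□□
□□□□□□□
□□□□□□□
□□■>□□□
□□■■□□□
□□□□□□□
□□□□□□□
5) □□□□□□□
□□□□□□□
□□□□□□□
□□□^□□□
□□■□□□□
□□■■□□□
□□□□□□□
□□□□□□□
6) □□□□□□□
□□□□□□□
□□□□□□□
□□□■>□□
□□■□□□□
□□■■□□□
□□□□□□□
□□□□□□□
7) □□□□□□□
□□□□□□□
□□□□□□□
□□□■■□□
□□■□v□□
□□■■□□□
□□□□□□□
□□□□□□□
8) □□□□□□□
□□□□□□□
□□□□□□□
□□□■■□□
□□■<■□□
□□■■□□□
□□□□□□□
□□□□□□□
9) □□□□□□□
□□□□□□□
□□□□□□□
□□□^■□□
□□■■■□□
□□■■□□□
□□□□□□□
□□□□□□□
10) □□□□□□□
□□□□□□□
□□□□□□□
□□<□■□□
□□■■■□□
□□■■□□□
□□□□□□□
□□□□□□□
11) □□□□□□□
□□□□□□□
□□^□□□□
□□■□■□□
□□■■■□□
□□■■□□□
□□□□□□□
□□□□□□□
12) □□□□□□□
□□□□□□□
□□■>□□□
□□■□■□□
□□■■■□□
□□■■□□□
□□□□□□□
□□□□□□□
13) □□□□□□□
□□□□□□□
□□■■□□□
□□■v■□□
□□■■■□□
□□■■□□□
□□□□□□□
□□□□□□□
14) □□□□□□□
□□□□□□□
□□■■□□□
□□<■■□□
□□■■■□□
□□■■□□□
□□□□□□□
□□□□□□□
15) □□□□□□□
□□□□□□□
□□■■□□□
□□□■■□□
□□v■■□□
□□■■□□□
□□□□□□□
□□□□□□□
16) □□□□□□□
□□□□□□□
□□■■□□□
□□□■■□□
□□□>■□□
□□■■□□□
□□□□□□□
□□□□□□□
17) □□□□□□□
□□□□□□□
□□■■□□□
□□□^■□□
□□□□■□□
□□■■□□□
□□□□□□□
□□□□□□□
18) □□□□□□□
□□□□□□□
□□■■□□□
□□<□■□□
□□□□■□□
□□■■□□□
□□□□□□□
□□□□□□□
19) □□□□□□□
□□□□□□□
□□^■□□□
□□■□■□□
□□□□■□□
□□■■□□□
□□□□□□□
□□□□□□□
20) □□□□□□□
□□□□□□□
□<□■□□□
□□■□■□□
□□□□■□□
□□■■□□□
□□□□□□□
□□□□□□□
21) □□□□□□□
□^□□□□□
□■□■□□□
□□■□■□□
□□□□■□□
□□■■□□□
□□□□□□□
□□□□□□□
22) □□□□□□□
□■>□□□□
□■□■□□□
□□■□■□□
□□□□■□□
□□■■□□□
□□□□□□□
□□□□□□□
23) □□□□□□□
□■■□□□□
□■v■□□□
□□■□■□□
□□□□■□□
□□■■□□□
□□□□□□□
□□□□□□□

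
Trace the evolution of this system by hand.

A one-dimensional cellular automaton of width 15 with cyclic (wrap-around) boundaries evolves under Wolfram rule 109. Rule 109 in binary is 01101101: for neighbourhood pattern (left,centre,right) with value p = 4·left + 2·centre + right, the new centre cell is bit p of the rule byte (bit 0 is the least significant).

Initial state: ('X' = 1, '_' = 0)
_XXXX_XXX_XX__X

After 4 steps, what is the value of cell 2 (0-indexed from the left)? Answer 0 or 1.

[0] _XXXX_XXX_XX__X
[1] XX__XXX_XXXX__X
[2] _X__X_XXX__X__X
[3] XX__XXX_X__X__X
[4] _X__X_XXX__X__X

0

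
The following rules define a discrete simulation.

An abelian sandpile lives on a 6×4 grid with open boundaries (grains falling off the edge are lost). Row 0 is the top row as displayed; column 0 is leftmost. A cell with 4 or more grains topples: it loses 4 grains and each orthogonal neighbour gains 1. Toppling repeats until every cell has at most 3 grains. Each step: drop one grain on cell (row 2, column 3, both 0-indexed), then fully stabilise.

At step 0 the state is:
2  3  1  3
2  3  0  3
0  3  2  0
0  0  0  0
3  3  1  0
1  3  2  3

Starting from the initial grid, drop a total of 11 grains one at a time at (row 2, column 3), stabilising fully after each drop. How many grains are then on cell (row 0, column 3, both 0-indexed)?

0

gen 0: 2  3  1  3
2  3  0  3
0  3  2  0
0  0  0  0
3  3  1  0
1  3  2  3
gen 1: 2  3  1  3
2  3  0  3
0  3  2  1
0  0  0  0
3  3  1  0
1  3  2  3
gen 2: 2  3  1  3
2  3  0  3
0  3  2  2
0  0  0  0
3  3  1  0
1  3  2  3
gen 3: 2  3  1  3
2  3  0  3
0  3  2  3
0  0  0  0
3  3  1  0
1  3  2  3
gen 4: 2  3  2  0
2  3  1  1
0  3  3  1
0  0  0  1
3  3  1  0
1  3  2  3
gen 5: 2  3  2  0
2  3  1  1
0  3  3  2
0  0  0  1
3  3  1  0
1  3  2  3
gen 6: 2  3  2  0
2  3  1  1
0  3  3  3
0  0  0  1
3  3  1  0
1  3  2  3
gen 7: 3  0  3  0
3  1  3  2
1  1  1  1
0  1  1  2
3  3  1  0
1  3  2  3
gen 8: 3  0  3  0
3  1  3  2
1  1  1  2
0  1  1  2
3  3  1  0
1  3  2  3
gen 9: 3  0  3  0
3  1  3  2
1  1  1  3
0  1  1  2
3  3  1  0
1  3  2  3
gen 10: 3  0  3  0
3  1  3  3
1  1  2  0
0  1  1  3
3  3  1  0
1  3  2  3
gen 11: 3  0  3  0
3  1  3  3
1  1  2  1
0  1  1  3
3  3  1  0
1  3  2  3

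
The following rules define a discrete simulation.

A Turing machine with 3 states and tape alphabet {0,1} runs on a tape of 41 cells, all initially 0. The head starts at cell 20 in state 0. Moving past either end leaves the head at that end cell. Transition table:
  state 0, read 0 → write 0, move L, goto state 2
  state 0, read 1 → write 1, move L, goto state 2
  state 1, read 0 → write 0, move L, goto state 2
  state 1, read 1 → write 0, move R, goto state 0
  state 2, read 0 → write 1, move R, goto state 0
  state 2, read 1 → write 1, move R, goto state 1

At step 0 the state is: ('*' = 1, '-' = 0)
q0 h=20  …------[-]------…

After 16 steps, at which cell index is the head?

20

t=0: q0 h=20  …------[-]------…
t=1: q2 h=19  …------[-]------…
t=2: q0 h=20  …-----*[-]------…
t=3: q2 h=19  …------[*]------…
t=4: q1 h=20  …-----*[-]------…
t=5: q2 h=19  …------[*]------…
t=6: q1 h=20  …-----*[-]------…
t=7: q2 h=19  …------[*]------…
t=8: q1 h=20  …-----*[-]------…
t=9: q2 h=19  …------[*]------…
t=10: q1 h=20  …-----*[-]------…
t=11: q2 h=19  …------[*]------…
t=12: q1 h=20  …-----*[-]------…
t=13: q2 h=19  …------[*]------…
t=14: q1 h=20  …-----*[-]------…
t=15: q2 h=19  …------[*]------…
t=16: q1 h=20  …-----*[-]------…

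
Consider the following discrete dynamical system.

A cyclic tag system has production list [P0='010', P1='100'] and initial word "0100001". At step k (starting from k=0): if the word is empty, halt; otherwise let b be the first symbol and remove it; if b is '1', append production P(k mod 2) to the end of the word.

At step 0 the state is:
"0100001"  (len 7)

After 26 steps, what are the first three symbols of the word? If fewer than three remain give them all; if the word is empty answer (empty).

[0] "0100001"  (len 7)
[1] "100001"  (len 6)
[2] "00001100"  (len 8)
[3] "0001100"  (len 7)
[4] "001100"  (len 6)
[5] "01100"  (len 5)
[6] "1100"  (len 4)
[7] "100010"  (len 6)
[8] "00010100"  (len 8)
[9] "0010100"  (len 7)
[10] "010100"  (len 6)
[11] "10100"  (len 5)
[12] "0100100"  (len 7)
[13] "100100"  (len 6)
[14] "00100100"  (len 8)
[15] "0100100"  (len 7)
[16] "100100"  (len 6)
[17] "00100010"  (len 8)
[18] "0100010"  (len 7)
[19] "100010"  (len 6)
[20] "00010100"  (len 8)
[21] "0010100"  (len 7)
[22] "010100"  (len 6)
[23] "10100"  (len 5)
[24] "0100100"  (len 7)
[25] "100100"  (len 6)
[26] "00100100"  (len 8)

001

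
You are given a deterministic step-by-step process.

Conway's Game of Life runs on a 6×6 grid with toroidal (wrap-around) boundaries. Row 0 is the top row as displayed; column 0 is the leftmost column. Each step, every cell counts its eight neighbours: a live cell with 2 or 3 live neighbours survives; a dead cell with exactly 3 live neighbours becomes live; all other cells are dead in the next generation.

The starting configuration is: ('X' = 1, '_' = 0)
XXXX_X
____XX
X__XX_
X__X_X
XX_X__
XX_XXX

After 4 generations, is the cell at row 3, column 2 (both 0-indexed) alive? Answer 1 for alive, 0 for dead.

1

[0] XXXX_X
____XX
X__XX_
X__X_X
XX_X__
XX_XXX
[1] ______
______
X__X__
___X__
___X__
______
[2] ______
______
______
__XXX_
______
______
[3] ______
______
___X__
___X__
___X__
______
[4] ______
______
______
__XXX_
______
______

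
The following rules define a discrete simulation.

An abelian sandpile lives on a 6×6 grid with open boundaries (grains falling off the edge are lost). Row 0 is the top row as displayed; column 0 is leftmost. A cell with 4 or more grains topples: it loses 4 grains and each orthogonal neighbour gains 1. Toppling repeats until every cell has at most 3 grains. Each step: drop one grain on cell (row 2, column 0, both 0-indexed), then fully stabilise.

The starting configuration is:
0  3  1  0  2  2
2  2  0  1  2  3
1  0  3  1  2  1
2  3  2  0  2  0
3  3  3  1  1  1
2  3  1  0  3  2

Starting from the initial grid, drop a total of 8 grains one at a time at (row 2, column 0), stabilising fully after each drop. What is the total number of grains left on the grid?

k=0  0  3  1  0  2  2
2  2  0  1  2  3
1  0  3  1  2  1
2  3  2  0  2  0
3  3  3  1  1  1
2  3  1  0  3  2
k=1  0  3  1  0  2  2
2  2  0  1  2  3
2  0  3  1  2  1
2  3  2  0  2  0
3  3  3  1  1  1
2  3  1  0  3  2
k=2  0  3  1  0  2  2
2  2  0  1  2  3
3  0  3  1  2  1
2  3  2  0  2  0
3  3  3  1  1  1
2  3  1  0  3  2
k=3  0  3  1  0  2  2
3  2  0  1  2  3
0  1  3  1  2  1
3  3  2  0  2  0
3  3  3  1  1  1
2  3  1  0  3  2
k=4  0  3  1  0  2  2
3  2  0  1  2  3
1  1  3  1  2  1
3  3  2  0  2  0
3  3  3  1  1  1
2  3  1  0  3  2
k=5  0  3  1  0  2  2
3  2  0  1  2  3
2  1  3  1  2  1
3  3  2  0  2  0
3  3  3  1  1  1
2  3  1  0  3  2
k=6  0  3  1  0  2  2
3  2  0  1  2  3
3  1  3  1  2  1
3  3  2  0  2  0
3  3  3  1  1  1
2  3  1  0  3  2
k=7  2  0  2  0  2  2
1  1  2  1  2  3
3  1  1  2  2  1
2  3  1  1  2  0
2  3  1  2  1  1
0  1  3  0  3  2
k=8  2  0  2  0  2  2
2  1  2  1  2  3
0  2  1  2  2  1
3  3  1  1  2  0
2  3  1  2  1  1
0  1  3  0  3  2

56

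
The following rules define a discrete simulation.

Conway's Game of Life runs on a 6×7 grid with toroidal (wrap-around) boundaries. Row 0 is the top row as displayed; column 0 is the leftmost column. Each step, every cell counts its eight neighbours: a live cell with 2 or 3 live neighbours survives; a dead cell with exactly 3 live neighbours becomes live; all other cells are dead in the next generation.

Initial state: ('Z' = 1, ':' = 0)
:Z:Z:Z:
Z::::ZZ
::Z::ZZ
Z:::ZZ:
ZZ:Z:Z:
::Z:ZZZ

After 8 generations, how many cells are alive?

gen 0: :Z:Z:Z:
Z::::ZZ
::Z::ZZ
Z:::ZZ:
ZZ:Z:Z:
::Z:ZZZ
gen 1: :ZZZ:::
ZZZ::::
:Z:::::
Z:ZZ:::
ZZZZ:::
:::::::
gen 2: Z::Z:::
Z::Z:::
:::Z:::
Z::Z:::
Z::Z:::
Z::::::
gen 3: ZZ::::Z
::ZZZ::
::ZZZ::
::ZZZ::
ZZ::::Z
ZZ::::Z
gen 4: :::Z:ZZ
Z:::ZZ:
:Z:::Z:
Z:::ZZ:
:::Z:ZZ
::Z::Z:
gen 5: :::Z:::
Z::::::
ZZ:::::
Z::::::
:::Z:::
::ZZ:::
gen 6: ::ZZ:::
ZZ:::::
ZZ::::Z
ZZ:::::
::ZZ:::
::ZZZ::
gen 7: ::::Z::
::::::Z
::Z:::Z
::::::Z
::::Z::
:Z::Z::
gen 8: :::::Z:
:::::Z:
Z::::ZZ
:::::Z:
:::::Z:
:::ZZZ:

10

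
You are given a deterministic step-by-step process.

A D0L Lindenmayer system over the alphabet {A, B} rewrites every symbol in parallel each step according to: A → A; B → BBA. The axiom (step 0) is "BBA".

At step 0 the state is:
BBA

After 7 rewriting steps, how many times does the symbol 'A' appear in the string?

255

gen 0: BBA
gen 1: BBABBAA
gen 2: BBABBAABBABBAAA
gen 3: BBABBAABBABBAAABBABBAABBABBAAAA
gen 4: BBABBAABBABBAAABBABBAABBABBAAAABBABBAABBABBAAABBABBAABBABBAAAAA
gen 5: BBABBAABBABBAAABBABBAABBABBAAAABBABBAABBABBAAABBABBAABBABB…ABBABBAAABBABBAABBABBAAAABBABBAABBABBAAABBABBAABBABBAAAAAA  (len 127)
gen 6: BBABBAABBABBAAABBABBAABBABBAAAABBABBAABBABBAAABBABBAABBABB…BBABBAAABBABBAABBABBAAAABBABBAABBABBAAABBABBAABBABBAAAAAAA  (len 255)
gen 7: BBABBAABBABBAAABBABBAABBABBAAAABBABBAABBABBAAABBABBAABBABB…BABBAAABBABBAABBABBAAAABBABBAABBABBAAABBABBAABBABBAAAAAAAA  (len 511)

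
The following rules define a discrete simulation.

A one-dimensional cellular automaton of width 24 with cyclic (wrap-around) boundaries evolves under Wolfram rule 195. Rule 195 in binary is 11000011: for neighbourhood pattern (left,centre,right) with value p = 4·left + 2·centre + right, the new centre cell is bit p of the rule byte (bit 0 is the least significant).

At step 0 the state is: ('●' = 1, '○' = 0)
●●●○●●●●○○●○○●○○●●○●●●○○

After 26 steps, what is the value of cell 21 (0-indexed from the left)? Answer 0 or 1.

1

k=0  ●●●○●●●●○○●○○●○○●●○●●●○○
k=1  ○●●○○●●●○●○○●○○●○●○○●●○●
k=2  ○○●○●○●●○○○●○○●○○○○●○●○○
k=3  ●●○○○○○●○●●○○●○○●●●○○○○●
k=4  ●●○●●●●○○○●○●○○●○●●○●●●○
k=5  ○●○○●●●○●●○○○○●○○○●○○●●○
k=6  ●○○●○●●○○●○●●●○○●●○○●○●○
k=7  ○○●○○○●○●○○○●●○●○●○●○○○○
k=8  ●●○○●●○○○○●●○●○○○○○○○●●●
k=9  ●●○●○●○●●●○●○○○●●●●●●○●●
k=10  ●●○○○○○○●●○○○●●○●●●●●○○●
k=11  ●●○●●●●●○●○●●○●○○●●●●○●○
k=12  ○●○○●●●●○○○○●○○○●○●●●○○○
k=13  ●○○●○●●●○●●●○○●●○○○●●○●●
k=14  ●○●○○○●●○○●●○●○●○●●○●○○●
k=15  ●○○○●●○●○●○●○○○○○○●○○○●○
k=16  ○○●●○●○○○○○○○●●●●●○○●●○○
k=17  ●●○●○○○●●●●●●○●●●●○●○●○●
k=18  ●●○○○●●○●●●●●○○●●●○○○○○○
k=19  ○●○●●○●○○●●●●○●○●●○●●●●●
k=20  ○○○○●○○○●○●●●○○○○●○○●●●●
k=21  ○●●●○○●●○○○●●○●●●○○●○●●●
k=22  ○○●●○●○●○●●○●○○●●○●○○○●●
k=23  ○●○●○○○○○○●○○○●○●○○○●●○●
k=24  ○○○○○●●●●●○○●●○○○○●●○●○○
k=25  ●●●●●○●●●●○●○●○●●●○●○○○●
k=26  ●●●●●○○●●●○○○○○○●●○○○●●○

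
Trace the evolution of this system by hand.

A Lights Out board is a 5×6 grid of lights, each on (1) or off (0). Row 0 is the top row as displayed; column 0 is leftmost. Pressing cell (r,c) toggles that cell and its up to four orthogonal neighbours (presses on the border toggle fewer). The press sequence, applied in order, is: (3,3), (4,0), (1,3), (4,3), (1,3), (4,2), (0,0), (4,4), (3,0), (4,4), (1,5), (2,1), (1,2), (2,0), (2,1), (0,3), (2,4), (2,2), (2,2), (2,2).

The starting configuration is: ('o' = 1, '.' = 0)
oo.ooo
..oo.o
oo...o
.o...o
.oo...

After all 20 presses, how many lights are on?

k=0  oo.ooo
..oo.o
oo...o
.o...o
.oo...
k=1  oo.ooo
..oo.o
oo.o.o
.ooooo
.ooo..
k=2  oo.ooo
..oo.o
oo.o.o
oooooo
o.oo..
k=3  oo..oo
....oo
oo...o
oooooo
o.oo..
k=4  oo..oo
....oo
oo...o
ooo.oo
o...o.
k=5  oo.ooo
..oo.o
oo.o.o
ooo.oo
o...o.
k=6  oo.ooo
..oo.o
oo.o.o
oo..oo
ooooo.
k=7  ...ooo
o.oo.o
oo.o.o
oo..oo
ooooo.
k=8  ...ooo
o.oo.o
oo.o.o
oo...o
ooo..o
k=9  ...ooo
o.oo.o
.o.o.o
.....o
.oo..o
k=10  ...ooo
o.oo.o
.o.o.o
....oo
.oooo.
k=11  ...oo.
o.ooo.
.o.o..
....oo
.oooo.
k=12  ...oo.
ooooo.
o.oo..
.o..oo
.oooo.
k=13  ..ooo.
o...o.
o..o..
.o..oo
.oooo.
k=14  ..ooo.
....o.
.o.o..
oo..oo
.oooo.
k=15  ..ooo.
.o..o.
o.oo..
o...oo
.oooo.
k=16  ......
.o.oo.
o.oo..
o...oo
.oooo.
k=17  ......
.o.o..
o.o.oo
o....o
.oooo.
k=18  ......
.ooo..
oo.ooo
o.o..o
.oooo.
k=19  ......
.o.o..
o.o.oo
o....o
.oooo.
k=20  ......
.ooo..
oo.ooo
o.o..o
.oooo.

15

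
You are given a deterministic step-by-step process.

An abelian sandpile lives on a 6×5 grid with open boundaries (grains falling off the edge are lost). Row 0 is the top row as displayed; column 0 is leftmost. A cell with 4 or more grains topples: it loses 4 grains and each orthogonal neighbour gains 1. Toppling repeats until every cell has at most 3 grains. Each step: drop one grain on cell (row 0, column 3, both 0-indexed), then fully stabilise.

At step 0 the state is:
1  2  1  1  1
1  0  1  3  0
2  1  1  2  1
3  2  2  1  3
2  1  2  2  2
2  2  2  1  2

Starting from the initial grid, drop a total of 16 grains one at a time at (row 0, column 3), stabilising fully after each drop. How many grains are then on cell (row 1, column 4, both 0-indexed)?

t=0: 1  2  1  1  1
1  0  1  3  0
2  1  1  2  1
3  2  2  1  3
2  1  2  2  2
2  2  2  1  2
t=1: 1  2  1  2  1
1  0  1  3  0
2  1  1  2  1
3  2  2  1  3
2  1  2  2  2
2  2  2  1  2
t=2: 1  2  1  3  1
1  0  1  3  0
2  1  1  2  1
3  2  2  1  3
2  1  2  2  2
2  2  2  1  2
t=3: 1  2  2  1  2
1  0  2  0  1
2  1  1  3  1
3  2  2  1  3
2  1  2  2  2
2  2  2  1  2
t=4: 1  2  2  2  2
1  0  2  0  1
2  1  1  3  1
3  2  2  1  3
2  1  2  2  2
2  2  2  1  2
t=5: 1  2  2  3  2
1  0  2  0  1
2  1  1  3  1
3  2  2  1  3
2  1  2  2  2
2  2  2  1  2
t=6: 1  2  3  0  3
1  0  2  1  1
2  1  1  3  1
3  2  2  1  3
2  1  2  2  2
2  2  2  1  2
t=7: 1  2  3  1  3
1  0  2  1  1
2  1  1  3  1
3  2  2  1  3
2  1  2  2  2
2  2  2  1  2
t=8: 1  2  3  2  3
1  0  2  1  1
2  1  1  3  1
3  2  2  1  3
2  1  2  2  2
2  2  2  1  2
t=9: 1  2  3  3  3
1  0  2  1  1
2  1  1  3  1
3  2  2  1  3
2  1  2  2  2
2  2  2  1  2
t=10: 1  3  0  2  0
1  0  3  2  2
2  1  1  3  1
3  2  2  1  3
2  1  2  2  2
2  2  2  1  2
t=11: 1  3  0  3  0
1  0  3  2  2
2  1  1  3  1
3  2  2  1  3
2  1  2  2  2
2  2  2  1  2
t=12: 1  3  1  0  1
1  0  3  3  2
2  1  1  3  1
3  2  2  1  3
2  1  2  2  2
2  2  2  1  2
t=13: 1  3  1  1  1
1  0  3  3  2
2  1  1  3  1
3  2  2  1  3
2  1  2  2  2
2  2  2  1  2
t=14: 1  3  1  2  1
1  0  3  3  2
2  1  1  3  1
3  2  2  1  3
2  1  2  2  2
2  2  2  1  2
t=15: 1  3  1  3  1
1  0  3  3  2
2  1  1  3  1
3  2  2  1  3
2  1  2  2  2
2  2  2  1  2
t=16: 1  3  3  1  2
1  1  0  2  3
2  1  3  0  2
3  2  2  2  3
2  1  2  2  2
2  2  2  1  2

3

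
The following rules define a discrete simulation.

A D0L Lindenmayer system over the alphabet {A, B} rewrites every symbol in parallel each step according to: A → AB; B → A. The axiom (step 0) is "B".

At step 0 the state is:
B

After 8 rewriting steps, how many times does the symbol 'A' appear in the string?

t=0: B
t=1: A
t=2: AB
t=3: ABA
t=4: ABAAB
t=5: ABAABABA
t=6: ABAABABAABAAB
t=7: ABAABABAABAABABAABABA
t=8: ABAABABAABAABABAABABAABAABABAABAAB

21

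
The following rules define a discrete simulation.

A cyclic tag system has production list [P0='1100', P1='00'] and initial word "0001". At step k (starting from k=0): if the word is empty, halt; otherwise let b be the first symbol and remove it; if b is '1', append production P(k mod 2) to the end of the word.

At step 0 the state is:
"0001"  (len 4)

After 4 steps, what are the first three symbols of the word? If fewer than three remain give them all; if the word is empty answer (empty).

00

0) "0001"  (len 4)
1) "001"  (len 3)
2) "01"  (len 2)
3) "1"  (len 1)
4) "00"  (len 2)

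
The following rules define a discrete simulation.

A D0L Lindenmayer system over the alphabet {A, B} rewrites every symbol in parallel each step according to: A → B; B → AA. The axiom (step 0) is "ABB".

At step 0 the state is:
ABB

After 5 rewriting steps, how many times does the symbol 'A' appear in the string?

16

t=0: ABB
t=1: BAAAA
t=2: AABBBB
t=3: BBAAAAAAAA
t=4: AAAABBBBBBBB
t=5: BBBBAAAAAAAAAAAAAAAA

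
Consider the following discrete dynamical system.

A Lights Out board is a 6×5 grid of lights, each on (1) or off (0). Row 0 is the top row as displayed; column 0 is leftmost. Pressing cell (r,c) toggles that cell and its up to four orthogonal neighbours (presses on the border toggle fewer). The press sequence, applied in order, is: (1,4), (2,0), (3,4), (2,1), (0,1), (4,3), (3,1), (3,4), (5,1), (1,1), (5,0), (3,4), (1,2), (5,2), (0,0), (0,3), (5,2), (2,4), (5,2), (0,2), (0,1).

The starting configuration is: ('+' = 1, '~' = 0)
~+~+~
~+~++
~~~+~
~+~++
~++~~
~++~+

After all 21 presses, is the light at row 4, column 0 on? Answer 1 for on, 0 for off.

0) ~+~+~
~+~++
~~~+~
~+~++
~++~~
~++~+
1) ~+~++
~+~~~
~~~++
~+~++
~++~~
~++~+
2) ~+~++
++~~~
++~++
++~++
~++~~
~++~+
3) ~+~++
++~~~
++~+~
++~~~
~++~+
~++~+
4) ~+~++
+~~~~
~~++~
+~~~~
~++~+
~++~+
5) +~+++
++~~~
~~++~
+~~~~
~++~+
~++~+
6) +~+++
++~~~
~~++~
+~~+~
~+~+~
~++++
7) +~+++
++~~~
~+++~
~+++~
~~~+~
~++++
8) +~+++
++~~~
~++++
~++~+
~~~++
~++++
9) +~+++
++~~~
~++++
~++~+
~+~++
+~~++
10) +++++
~~+~~
~~+++
~++~+
~+~++
+~~++
11) +++++
~~+~~
~~+++
~++~+
++~++
~+~++
12) +++++
~~+~~
~~++~
~+++~
++~+~
~+~++
13) ++~++
~+~+~
~~~+~
~+++~
++~+~
~+~++
14) ++~++
~+~+~
~~~+~
~+++~
++++~
~~+~+
15) ~~~++
++~+~
~~~+~
~+++~
++++~
~~+~+
16) ~~+~~
++~~~
~~~+~
~+++~
++++~
~~+~+
17) ~~+~~
++~~~
~~~+~
~+++~
++~+~
~+~++
18) ~~+~~
++~~+
~~~~+
~++++
++~+~
~+~++
19) ~~+~~
++~~+
~~~~+
~++++
++++~
~~+~+
20) ~+~+~
+++~+
~~~~+
~++++
++++~
~~+~+
21) +~++~
+~+~+
~~~~+
~++++
++++~
~~+~+

1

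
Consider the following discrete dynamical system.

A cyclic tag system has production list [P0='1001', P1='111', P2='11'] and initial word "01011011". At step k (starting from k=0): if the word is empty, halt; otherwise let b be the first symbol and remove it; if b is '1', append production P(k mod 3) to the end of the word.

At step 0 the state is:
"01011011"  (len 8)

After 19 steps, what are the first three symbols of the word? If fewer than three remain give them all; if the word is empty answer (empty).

001

step 0: "01011011"  (len 8)
step 1: "1011011"  (len 7)
step 2: "011011111"  (len 9)
step 3: "11011111"  (len 8)
step 4: "10111111001"  (len 11)
step 5: "0111111001111"  (len 13)
step 6: "111111001111"  (len 12)
step 7: "111110011111001"  (len 15)
step 8: "11110011111001111"  (len 17)
step 9: "111001111100111111"  (len 18)
step 10: "110011111001111111001"  (len 21)
step 11: "10011111001111111001111"  (len 23)
step 12: "001111100111111100111111"  (len 24)
step 13: "01111100111111100111111"  (len 23)
step 14: "1111100111111100111111"  (len 22)
step 15: "11110011111110011111111"  (len 23)
step 16: "11100111111100111111111001"  (len 26)
step 17: "1100111111100111111111001111"  (len 28)
step 18: "10011111110011111111100111111"  (len 29)
step 19: "00111111100111111111001111111001"  (len 32)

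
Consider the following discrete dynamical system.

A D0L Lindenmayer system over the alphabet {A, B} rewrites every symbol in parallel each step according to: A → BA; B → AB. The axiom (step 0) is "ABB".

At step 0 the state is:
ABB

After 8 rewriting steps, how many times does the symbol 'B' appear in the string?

384

gen 0: ABB
gen 1: BAABAB
gen 2: ABBABAABBAAB
gen 3: BAABABBAABBABAABABBABAAB
gen 4: ABBABAABBAABABBABAABABBAABBABAABBAABABBAABBABAAB
gen 5: BAABABBAABBABAABABBABAABBAABABBAABBABAABBAABABBABAABABBAABBABAABABBABAABBAABABBABAABABBAABBABAAB
gen 6: ABBABAABBAABABBABAABABBAABBABAABBAABABBAABBABAABABBABAABBA…BAABBABAABABBABAABBAABABBAABBABAABBAABABBABAABABBAABBABAAB  (len 192)
gen 7: BAABABBAABBABAABABBABAABBAABABBAABBABAABBAABABBABAABABBAAB…BAABBABAABABBABAABBAABABBAABBABAABBAABABBABAABABBAABBABAAB  (len 384)
gen 8: ABBABAABBAABABBABAABABBAABBABAABBAABABBAABBABAABABBABAABBA…BAABBABAABABBABAABBAABABBAABBABAABBAABABBABAABABBAABBABAAB  (len 768)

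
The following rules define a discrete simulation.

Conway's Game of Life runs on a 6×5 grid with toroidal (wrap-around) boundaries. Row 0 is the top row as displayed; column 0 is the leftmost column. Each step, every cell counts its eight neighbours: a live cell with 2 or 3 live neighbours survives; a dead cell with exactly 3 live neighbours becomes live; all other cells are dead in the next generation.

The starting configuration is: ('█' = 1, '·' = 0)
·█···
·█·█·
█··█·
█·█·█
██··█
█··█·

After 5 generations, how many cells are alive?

k=0  ·█···
·█·█·
█··█·
█·█·█
██··█
█··█·
k=1  ██··█
██··█
█··█·
··█··
··█··
··█··
k=2  ··███
··██·
█·██·
·███·
·███·
█·██·
k=3  ·····
·····
·····
█····
█····
█····
k=4  ·····
·····
·····
·····
██··█
·····
k=5  ·····
·····
·····
█····
█····
█····

3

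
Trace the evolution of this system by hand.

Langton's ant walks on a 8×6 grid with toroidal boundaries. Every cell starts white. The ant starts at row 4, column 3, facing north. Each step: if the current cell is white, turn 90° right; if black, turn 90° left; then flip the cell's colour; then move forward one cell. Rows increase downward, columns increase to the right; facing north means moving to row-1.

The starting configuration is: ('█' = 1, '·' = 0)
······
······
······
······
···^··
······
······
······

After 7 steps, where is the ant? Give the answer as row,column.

3,3

gen 0: ······
······
······
······
···^··
······
······
······
gen 1: ······
······
······
······
···█>·
······
······
······
gen 2: ······
······
······
······
···██·
····v·
······
······
gen 3: ······
······
······
······
···██·
···<█·
······
······
gen 4: ······
······
······
······
···^█·
···██·
······
······
gen 5: ······
······
······
······
··<·█·
···██·
······
······
gen 6: ······
······
······
··^···
··█·█·
···██·
······
······
gen 7: ······
······
······
··█>··
··█·█·
···██·
······
······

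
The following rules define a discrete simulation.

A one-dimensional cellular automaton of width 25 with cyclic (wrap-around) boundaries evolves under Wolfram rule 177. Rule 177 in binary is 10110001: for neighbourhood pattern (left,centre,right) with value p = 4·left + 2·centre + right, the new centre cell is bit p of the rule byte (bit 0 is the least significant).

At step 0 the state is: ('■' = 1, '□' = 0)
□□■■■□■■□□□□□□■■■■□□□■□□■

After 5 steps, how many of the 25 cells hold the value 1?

k=0  □□■■■□■■□□□□□□■■■■□□□■□□■
k=1  ■□□■□■□□■■■■■□□■■□■■□□■□□
k=2  □■□□■□■□□■■■□■□□□■□□■□□■□
k=3  □□■□□■□■□□■□■□■■□□■□□■□□■
k=4  ■□□■□□■□■□□■□■□□■□□■□□■□□
k=5  □■□□■□□■□■□□■□■□□■□□■□□■□

9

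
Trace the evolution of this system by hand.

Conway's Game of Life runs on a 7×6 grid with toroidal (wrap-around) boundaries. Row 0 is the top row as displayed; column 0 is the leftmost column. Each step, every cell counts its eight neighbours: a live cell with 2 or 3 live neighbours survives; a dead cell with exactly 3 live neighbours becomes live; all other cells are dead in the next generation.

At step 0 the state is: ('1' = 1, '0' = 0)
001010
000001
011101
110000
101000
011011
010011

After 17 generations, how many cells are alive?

[0] 001010
000001
011101
110000
101000
011011
010011
[1] 100110
110001
011011
000101
001100
001010
010000
[2] 001010
000000
011100
110001
001000
011000
011011
[3] 011011
010000
011000
100100
001000
100000
100011
[4] 011110
000100
111000
000100
010000
110000
000110
[5] 000000
100010
011100
100000
111000
111000
100011
[6] 100010
011100
111101
100100
001001
001100
100001
[7] 101110
000000
000001
000100
011010
111111
110111
[8] 101000
000111
000000
001110
000000
000000
000000
[9] 000111
000111
001001
000100
000100
000000
000000
[10] 000101
101000
001001
001110
000000
000000
000010
[11] 000111
111111
001011
001110
000100
000000
000010
[12] 010000
010000
000000
001001
001110
000000
000111
[13] 101010
000000
000000
001010
001110
001001
000010
[14] 000101
000000
000000
001010
011011
001001
010010
[15] 000010
000000
000000
011011
111011
001001
101111
[16] 000010
000000
000000
001010
000000
000000
111000
[17] 010000
000000
000000
000000
000000
010000
010000

3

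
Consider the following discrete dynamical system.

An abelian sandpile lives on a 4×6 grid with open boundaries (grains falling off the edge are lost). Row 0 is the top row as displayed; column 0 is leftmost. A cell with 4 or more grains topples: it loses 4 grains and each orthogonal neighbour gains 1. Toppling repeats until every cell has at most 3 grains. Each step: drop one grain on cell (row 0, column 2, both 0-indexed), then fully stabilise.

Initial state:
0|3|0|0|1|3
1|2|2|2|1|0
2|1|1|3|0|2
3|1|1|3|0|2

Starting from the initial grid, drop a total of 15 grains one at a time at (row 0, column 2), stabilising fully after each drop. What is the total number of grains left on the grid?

40

t=0: 0|3|0|0|1|3
1|2|2|2|1|0
2|1|1|3|0|2
3|1|1|3|0|2
t=1: 0|3|1|0|1|3
1|2|2|2|1|0
2|1|1|3|0|2
3|1|1|3|0|2
t=2: 0|3|2|0|1|3
1|2|2|2|1|0
2|1|1|3|0|2
3|1|1|3|0|2
t=3: 0|3|3|0|1|3
1|2|2|2|1|0
2|1|1|3|0|2
3|1|1|3|0|2
t=4: 1|0|1|1|1|3
1|3|3|2|1|0
2|1|1|3|0|2
3|1|1|3|0|2
t=5: 1|0|2|1|1|3
1|3|3|2|1|0
2|1|1|3|0|2
3|1|1|3|0|2
t=6: 1|0|3|1|1|3
1|3|3|2|1|0
2|1|1|3|0|2
3|1|1|3|0|2
t=7: 1|2|1|2|1|3
2|0|1|3|1|0
2|2|2|3|0|2
3|1|1|3|0|2
t=8: 1|2|2|2|1|3
2|0|1|3|1|0
2|2|2|3|0|2
3|1|1|3|0|2
t=9: 1|2|3|2|1|3
2|0|1|3|1|0
2|2|2|3|0|2
3|1|1|3|0|2
t=10: 1|3|0|3|1|3
2|0|2|3|1|0
2|2|2|3|0|2
3|1|1|3|0|2
t=11: 1|3|1|3|1|3
2|0|2|3|1|0
2|2|2|3|0|2
3|1|1|3|0|2
t=12: 1|3|2|3|1|3
2|0|2|3|1|0
2|2|2|3|0|2
3|1|1|3|0|2
t=13: 1|3|3|3|1|3
2|0|2|3|1|0
2|2|2|3|0|2
3|1|1|3|0|2
t=14: 2|0|3|1|2|3
2|2|1|2|2|0
2|3|0|2|1|2
3|1|3|0|1|2
t=15: 2|1|0|2|2|3
2|2|2|2|2|0
2|3|0|2|1|2
3|1|3|0|1|2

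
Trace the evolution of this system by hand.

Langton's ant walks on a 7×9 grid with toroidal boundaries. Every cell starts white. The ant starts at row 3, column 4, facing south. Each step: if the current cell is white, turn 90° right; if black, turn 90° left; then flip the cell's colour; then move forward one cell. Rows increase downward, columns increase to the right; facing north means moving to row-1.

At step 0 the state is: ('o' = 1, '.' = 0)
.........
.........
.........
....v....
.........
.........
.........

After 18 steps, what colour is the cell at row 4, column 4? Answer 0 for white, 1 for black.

1

k=0  .........
.........
.........
....v....
.........
.........
.........
k=1  .........
.........
.........
...<o....
.........
.........
.........
k=2  .........
.........
...^.....
...oo....
.........
.........
.........
k=3  .........
.........
...o>....
...oo....
.........
.........
.........
k=4  .........
.........
...oo....
...ov....
.........
.........
.........
k=5  .........
.........
...oo....
...o.>...
.........
.........
.........
k=6  .........
.........
...oo....
...o.o...
.....v...
.........
.........
k=7  .........
.........
...oo....
...o.o...
....<o...
.........
.........
k=8  .........
.........
...oo....
...o^o...
....oo...
.........
.........
k=9  .........
.........
...oo....
...oo>...
....oo...
.........
.........
k=10  .........
.........
...oo^...
...oo....
....oo...
.........
.........
k=11  .........
.........
...ooo>..
...oo....
....oo...
.........
.........
k=12  .........
.........
...oooo..
...oo.v..
....oo...
.........
.........
k=13  .........
.........
...oooo..
...oo<o..
....oo...
.........
.........
k=14  .........
.........
...oo^o..
...oooo..
....oo...
.........
.........
k=15  .........
.........
...o<.o..
...oooo..
....oo...
.........
.........
k=16  .........
.........
...o..o..
...ovoo..
....oo...
.........
.........
k=17  .........
.........
...o..o..
...o.>o..
....oo...
.........
.........
k=18  .........
.........
...o.^o..
...o..o..
....oo...
.........
.........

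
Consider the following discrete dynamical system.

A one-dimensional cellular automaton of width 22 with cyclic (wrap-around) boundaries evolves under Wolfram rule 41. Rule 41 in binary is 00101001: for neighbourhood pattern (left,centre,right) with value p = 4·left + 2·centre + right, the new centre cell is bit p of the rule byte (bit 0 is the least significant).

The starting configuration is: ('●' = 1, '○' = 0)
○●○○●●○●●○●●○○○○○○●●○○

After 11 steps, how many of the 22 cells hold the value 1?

gen 0: ○●○○●●○●●○●●○○○○○○●●○○
gen 1: ○○○○●○●●○●●○○●●●●○●○○●
gen 2: ○●●○○●●○●●○○○●○○○●○○○○
gen 3: ○●○○○●○●●○○●○○○●○○○●●●
gen 4: ●○○●○○●●○○○○○●○○○●○●○○
gen 5: ○○○○○○●○○●●●○○○●○○●○○○
gen 6: ●●●●●○○○○●○○○●○○○○○○●●
gen 7: ○○○○○○●●○○○●○○○●●●●○●○
gen 8: ●●●●●○●○○●○○○●○●○○○●○○
gen 9: ●○○○○●○○○○○●○○●○○●○○○○
gen 10: ○○●●○○○●●●○○○○○○○○○●●○
gen 11: ●○●○○●○●○○○●●●●●●●○●○○

12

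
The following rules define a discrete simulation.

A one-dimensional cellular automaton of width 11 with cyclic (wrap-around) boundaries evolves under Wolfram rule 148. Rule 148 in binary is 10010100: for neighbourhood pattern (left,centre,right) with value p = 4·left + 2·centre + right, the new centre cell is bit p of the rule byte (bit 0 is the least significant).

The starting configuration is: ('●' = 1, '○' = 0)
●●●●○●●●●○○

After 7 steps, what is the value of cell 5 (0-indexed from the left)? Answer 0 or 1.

0

t=0: ●●●●○●●●●○○
t=1: ○●●○○○●●○●○
t=2: ○○○●○○○○○●●
t=3: ●○○●●○○○○○○
t=4: ●●○○○●○○○○○
t=5: ○○●○○●●○○○○
t=6: ○○●●○○○●○○○
t=7: ○○○○●○○●●○○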